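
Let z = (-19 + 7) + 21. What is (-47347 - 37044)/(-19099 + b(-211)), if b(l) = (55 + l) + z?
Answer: 84391/19246 ≈ 4.3849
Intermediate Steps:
z = 9 (z = -12 + 21 = 9)
b(l) = 64 + l (b(l) = (55 + l) + 9 = 64 + l)
(-47347 - 37044)/(-19099 + b(-211)) = (-47347 - 37044)/(-19099 + (64 - 211)) = -84391/(-19099 - 147) = -84391/(-19246) = -84391*(-1/19246) = 84391/19246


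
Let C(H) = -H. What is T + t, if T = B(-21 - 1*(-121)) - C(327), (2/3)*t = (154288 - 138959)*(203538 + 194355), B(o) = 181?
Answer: 18297906407/2 ≈ 9.1490e+9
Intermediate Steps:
t = 18297905391/2 (t = 3*((154288 - 138959)*(203538 + 194355))/2 = 3*(15329*397893)/2 = (3/2)*6099301797 = 18297905391/2 ≈ 9.1490e+9)
T = 508 (T = 181 - (-1)*327 = 181 - 1*(-327) = 181 + 327 = 508)
T + t = 508 + 18297905391/2 = 18297906407/2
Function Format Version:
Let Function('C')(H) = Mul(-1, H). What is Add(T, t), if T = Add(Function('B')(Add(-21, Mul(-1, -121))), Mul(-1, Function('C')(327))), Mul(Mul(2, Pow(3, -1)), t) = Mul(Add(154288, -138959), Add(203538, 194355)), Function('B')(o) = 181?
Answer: Rational(18297906407, 2) ≈ 9.1490e+9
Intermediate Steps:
t = Rational(18297905391, 2) (t = Mul(Rational(3, 2), Mul(Add(154288, -138959), Add(203538, 194355))) = Mul(Rational(3, 2), Mul(15329, 397893)) = Mul(Rational(3, 2), 6099301797) = Rational(18297905391, 2) ≈ 9.1490e+9)
T = 508 (T = Add(181, Mul(-1, Mul(-1, 327))) = Add(181, Mul(-1, -327)) = Add(181, 327) = 508)
Add(T, t) = Add(508, Rational(18297905391, 2)) = Rational(18297906407, 2)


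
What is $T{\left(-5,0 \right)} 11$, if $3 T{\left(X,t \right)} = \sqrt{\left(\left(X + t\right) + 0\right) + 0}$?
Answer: $\frac{11 i \sqrt{5}}{3} \approx 8.1989 i$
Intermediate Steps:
$T{\left(X,t \right)} = \frac{\sqrt{X + t}}{3}$ ($T{\left(X,t \right)} = \frac{\sqrt{\left(\left(X + t\right) + 0\right) + 0}}{3} = \frac{\sqrt{\left(X + t\right) + 0}}{3} = \frac{\sqrt{X + t}}{3}$)
$T{\left(-5,0 \right)} 11 = \frac{\sqrt{-5 + 0}}{3} \cdot 11 = \frac{\sqrt{-5}}{3} \cdot 11 = \frac{i \sqrt{5}}{3} \cdot 11 = \frac{11 i \sqrt{5}}{3}$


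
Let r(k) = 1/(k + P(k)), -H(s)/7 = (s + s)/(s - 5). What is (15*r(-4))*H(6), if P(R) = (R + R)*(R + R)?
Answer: -21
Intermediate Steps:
P(R) = 4*R² (P(R) = (2*R)*(2*R) = 4*R²)
H(s) = -14*s/(-5 + s) (H(s) = -7*(s + s)/(s - 5) = -7*2*s/(-5 + s) = -14*s/(-5 + s))
r(k) = 1/(k + 4*k²)
(15*r(-4))*H(6) = (15*(1/((-4)*(1 + 4*(-4)))))*(-14*6/(-5 + 6)) = (15*(-1/(4*(1 - 16))))*(-14*6/1) = (15*(-¼/(-15)))*(-14*6*1) = (15*(-¼*(-1/15)))*(-84) = (15*(1/60))*(-84) = (¼)*(-84) = -21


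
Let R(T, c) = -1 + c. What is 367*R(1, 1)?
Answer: 0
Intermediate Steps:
367*R(1, 1) = 367*(-1 + 1) = 367*0 = 0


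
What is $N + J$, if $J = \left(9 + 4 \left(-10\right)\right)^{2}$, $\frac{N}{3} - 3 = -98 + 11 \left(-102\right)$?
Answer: $-2690$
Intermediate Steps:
$N = -3651$ ($N = 9 + 3 \left(-98 + 11 \left(-102\right)\right) = 9 + 3 \left(-98 - 1122\right) = 9 + 3 \left(-1220\right) = 9 - 3660 = -3651$)
$J = 961$ ($J = \left(9 - 40\right)^{2} = \left(-31\right)^{2} = 961$)
$N + J = -3651 + 961 = -2690$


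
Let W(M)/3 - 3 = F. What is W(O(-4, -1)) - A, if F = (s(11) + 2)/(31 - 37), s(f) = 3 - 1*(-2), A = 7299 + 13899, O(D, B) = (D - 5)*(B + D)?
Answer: -42385/2 ≈ -21193.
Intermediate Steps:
O(D, B) = (-5 + D)*(B + D)
A = 21198
s(f) = 5 (s(f) = 3 + 2 = 5)
F = -7/6 (F = (5 + 2)/(31 - 37) = 7/(-6) = 7*(-1/6) = -7/6 ≈ -1.1667)
W(M) = 11/2 (W(M) = 9 + 3*(-7/6) = 9 - 7/2 = 11/2)
W(O(-4, -1)) - A = 11/2 - 1*21198 = 11/2 - 21198 = -42385/2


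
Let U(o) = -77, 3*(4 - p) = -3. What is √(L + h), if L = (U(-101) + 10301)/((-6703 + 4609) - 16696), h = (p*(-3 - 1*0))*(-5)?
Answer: √6571924635/9395 ≈ 8.6288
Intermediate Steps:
p = 5 (p = 4 - ⅓*(-3) = 4 + 1 = 5)
h = 75 (h = (5*(-3 - 1*0))*(-5) = (5*(-3 + 0))*(-5) = (5*(-3))*(-5) = -15*(-5) = 75)
L = -5112/9395 (L = (-77 + 10301)/((-6703 + 4609) - 16696) = 10224/(-2094 - 16696) = 10224/(-18790) = 10224*(-1/18790) = -5112/9395 ≈ -0.54412)
√(L + h) = √(-5112/9395 + 75) = √(699513/9395) = √6571924635/9395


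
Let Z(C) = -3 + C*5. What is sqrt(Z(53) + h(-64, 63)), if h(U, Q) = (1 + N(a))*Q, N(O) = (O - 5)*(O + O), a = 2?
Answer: I*sqrt(431) ≈ 20.761*I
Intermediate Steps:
Z(C) = -3 + 5*C
N(O) = 2*O*(-5 + O) (N(O) = (-5 + O)*(2*O) = 2*O*(-5 + O))
h(U, Q) = -11*Q (h(U, Q) = (1 + 2*2*(-5 + 2))*Q = (1 + 2*2*(-3))*Q = (1 - 12)*Q = -11*Q)
sqrt(Z(53) + h(-64, 63)) = sqrt((-3 + 5*53) - 11*63) = sqrt((-3 + 265) - 693) = sqrt(262 - 693) = sqrt(-431) = I*sqrt(431)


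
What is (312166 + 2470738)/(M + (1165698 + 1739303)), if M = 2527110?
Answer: 2782904/5432111 ≈ 0.51231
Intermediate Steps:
(312166 + 2470738)/(M + (1165698 + 1739303)) = (312166 + 2470738)/(2527110 + (1165698 + 1739303)) = 2782904/(2527110 + 2905001) = 2782904/5432111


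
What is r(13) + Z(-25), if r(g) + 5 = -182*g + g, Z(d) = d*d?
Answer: -1733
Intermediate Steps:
Z(d) = d²
r(g) = -5 - 181*g (r(g) = -5 + (-182*g + g) = -5 - 181*g)
r(13) + Z(-25) = (-5 - 181*13) + (-25)² = (-5 - 2353) + 625 = -2358 + 625 = -1733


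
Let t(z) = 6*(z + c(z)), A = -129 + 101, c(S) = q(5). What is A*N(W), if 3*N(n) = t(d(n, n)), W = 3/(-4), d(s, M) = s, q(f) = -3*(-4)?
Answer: -630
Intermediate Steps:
q(f) = 12
c(S) = 12
W = -¾ (W = 3*(-¼) = -¾ ≈ -0.75000)
A = -28
t(z) = 72 + 6*z (t(z) = 6*(z + 12) = 6*(12 + z) = 72 + 6*z)
N(n) = 24 + 2*n (N(n) = (72 + 6*n)/3 = 24 + 2*n)
A*N(W) = -28*(24 + 2*(-¾)) = -28*(24 - 3/2) = -28*45/2 = -630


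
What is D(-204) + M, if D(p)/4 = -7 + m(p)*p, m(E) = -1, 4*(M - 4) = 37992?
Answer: 10290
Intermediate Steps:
M = 9502 (M = 4 + (¼)*37992 = 4 + 9498 = 9502)
D(p) = -28 - 4*p (D(p) = 4*(-7 - p) = -28 - 4*p)
D(-204) + M = (-28 - 4*(-204)) + 9502 = (-28 + 816) + 9502 = 788 + 9502 = 10290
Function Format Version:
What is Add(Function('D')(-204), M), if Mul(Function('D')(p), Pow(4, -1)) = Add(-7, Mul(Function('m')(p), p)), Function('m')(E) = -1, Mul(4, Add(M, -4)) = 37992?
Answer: 10290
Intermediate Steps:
M = 9502 (M = Add(4, Mul(Rational(1, 4), 37992)) = Add(4, 9498) = 9502)
Function('D')(p) = Add(-28, Mul(-4, p)) (Function('D')(p) = Mul(4, Add(-7, Mul(-1, p))) = Add(-28, Mul(-4, p)))
Add(Function('D')(-204), M) = Add(Add(-28, Mul(-4, -204)), 9502) = Add(Add(-28, 816), 9502) = Add(788, 9502) = 10290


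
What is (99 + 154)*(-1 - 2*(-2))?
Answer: 759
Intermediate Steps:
(99 + 154)*(-1 - 2*(-2)) = 253*(-1 + 4) = 253*3 = 759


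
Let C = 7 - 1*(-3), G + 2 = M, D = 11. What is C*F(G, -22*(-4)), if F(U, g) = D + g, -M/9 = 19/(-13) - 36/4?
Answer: 990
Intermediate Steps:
M = 1224/13 (M = -9*(19/(-13) - 36/4) = -9*(19*(-1/13) - 36*¼) = -9*(-19/13 - 9) = -9*(-136/13) = 1224/13 ≈ 94.154)
G = 1198/13 (G = -2 + 1224/13 = 1198/13 ≈ 92.154)
F(U, g) = 11 + g
C = 10 (C = 7 + 3 = 10)
C*F(G, -22*(-4)) = 10*(11 - 22*(-4)) = 10*(11 + 88) = 10*99 = 990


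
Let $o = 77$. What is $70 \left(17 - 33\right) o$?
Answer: $-86240$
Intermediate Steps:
$70 \left(17 - 33\right) o = 70 \left(17 - 33\right) 77 = 70 \left(-16\right) 77 = \left(-1120\right) 77 = -86240$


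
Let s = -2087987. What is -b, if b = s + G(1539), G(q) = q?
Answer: 2086448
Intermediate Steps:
b = -2086448 (b = -2087987 + 1539 = -2086448)
-b = -1*(-2086448) = 2086448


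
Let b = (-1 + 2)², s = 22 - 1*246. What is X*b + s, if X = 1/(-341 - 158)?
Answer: -111777/499 ≈ -224.00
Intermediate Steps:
s = -224 (s = 22 - 246 = -224)
b = 1 (b = 1² = 1)
X = -1/499 (X = 1/(-499) = -1/499 ≈ -0.0020040)
X*b + s = -1/499*1 - 224 = -1/499 - 224 = -111777/499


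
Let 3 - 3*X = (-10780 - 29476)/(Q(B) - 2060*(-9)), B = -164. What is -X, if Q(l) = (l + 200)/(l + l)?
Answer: -7861805/4560813 ≈ -1.7238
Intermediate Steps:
Q(l) = (200 + l)/(2*l) (Q(l) = (200 + l)/((2*l)) = (200 + l)*(1/(2*l)) = (200 + l)/(2*l))
X = 7861805/4560813 (X = 1 - (-10780 - 29476)/(3*((1/2)*(200 - 164)/(-164) - 2060*(-9))) = 1 - (-40256)/(3*((1/2)*(-1/164)*36 + 18540)) = 1 - (-40256)/(3*(-9/82 + 18540)) = 1 - (-40256)/(3*1520271/82) = 1 - (-40256)*82/(3*1520271) = 1 - 1/3*(-3300992/1520271) = 1 + 3300992/4560813 = 7861805/4560813 ≈ 1.7238)
-X = -1*7861805/4560813 = -7861805/4560813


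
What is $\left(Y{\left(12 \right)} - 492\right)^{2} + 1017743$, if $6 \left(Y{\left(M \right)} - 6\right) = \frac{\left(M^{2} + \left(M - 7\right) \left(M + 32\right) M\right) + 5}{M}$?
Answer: $\frac{6313012921}{5184} \approx 1.2178 \cdot 10^{6}$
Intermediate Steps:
$Y{\left(M \right)} = 6 + \frac{5 + M^{2} + M \left(-7 + M\right) \left(32 + M\right)}{6 M}$ ($Y{\left(M \right)} = 6 + \frac{\left(\left(M^{2} + \left(M - 7\right) \left(M + 32\right) M\right) + 5\right) \frac{1}{M}}{6} = 6 + \frac{\left(\left(M^{2} + \left(-7 + M\right) \left(32 + M\right) M\right) + 5\right) \frac{1}{M}}{6} = 6 + \frac{\left(\left(M^{2} + M \left(-7 + M\right) \left(32 + M\right)\right) + 5\right) \frac{1}{M}}{6} = 6 + \frac{\left(5 + M^{2} + M \left(-7 + M\right) \left(32 + M\right)\right) \frac{1}{M}}{6} = 6 + \frac{\frac{1}{M} \left(5 + M^{2} + M \left(-7 + M\right) \left(32 + M\right)\right)}{6} = 6 + \frac{5 + M^{2} + M \left(-7 + M\right) \left(32 + M\right)}{6 M}$)
$\left(Y{\left(12 \right)} - 492\right)^{2} + 1017743 = \left(\frac{5 + 12 \left(-188 + 12^{2} + 26 \cdot 12\right)}{6 \cdot 12} - 492\right)^{2} + 1017743 = \left(\frac{1}{6} \cdot \frac{1}{12} \left(5 + 12 \left(-188 + 144 + 312\right)\right) - 492\right)^{2} + 1017743 = \left(\frac{1}{6} \cdot \frac{1}{12} \left(5 + 12 \cdot 268\right) - 492\right)^{2} + 1017743 = \left(\frac{1}{6} \cdot \frac{1}{12} \left(5 + 3216\right) - 492\right)^{2} + 1017743 = \left(\frac{1}{6} \cdot \frac{1}{12} \cdot 3221 - 492\right)^{2} + 1017743 = \left(\frac{3221}{72} - 492\right)^{2} + 1017743 = \left(- \frac{32203}{72}\right)^{2} + 1017743 = \frac{1037033209}{5184} + 1017743 = \frac{6313012921}{5184}$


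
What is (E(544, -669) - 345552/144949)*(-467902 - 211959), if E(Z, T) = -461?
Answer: 6523464523043/20707 ≈ 3.1504e+8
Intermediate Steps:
(E(544, -669) - 345552/144949)*(-467902 - 211959) = (-461 - 345552/144949)*(-467902 - 211959) = (-461 - 345552*1/144949)*(-679861) = (-461 - 345552/144949)*(-679861) = -67167041/144949*(-679861) = 6523464523043/20707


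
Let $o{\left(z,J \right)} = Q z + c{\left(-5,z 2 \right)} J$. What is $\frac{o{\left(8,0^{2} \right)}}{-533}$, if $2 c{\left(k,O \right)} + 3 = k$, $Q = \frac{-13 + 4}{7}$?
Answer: $\frac{72}{3731} \approx 0.019298$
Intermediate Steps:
$Q = - \frac{9}{7}$ ($Q = \left(-9\right) \frac{1}{7} = - \frac{9}{7} \approx -1.2857$)
$c{\left(k,O \right)} = - \frac{3}{2} + \frac{k}{2}$
$o{\left(z,J \right)} = - 4 J - \frac{9 z}{7}$ ($o{\left(z,J \right)} = - \frac{9 z}{7} + \left(- \frac{3}{2} + \frac{1}{2} \left(-5\right)\right) J = - \frac{9 z}{7} + \left(- \frac{3}{2} - \frac{5}{2}\right) J = - \frac{9 z}{7} - 4 J = - 4 J - \frac{9 z}{7}$)
$\frac{o{\left(8,0^{2} \right)}}{-533} = \frac{- 4 \cdot 0^{2} - \frac{72}{7}}{-533} = \left(\left(-4\right) 0 - \frac{72}{7}\right) \left(- \frac{1}{533}\right) = \left(0 - \frac{72}{7}\right) \left(- \frac{1}{533}\right) = \left(- \frac{72}{7}\right) \left(- \frac{1}{533}\right) = \frac{72}{3731}$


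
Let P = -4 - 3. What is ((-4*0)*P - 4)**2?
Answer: 16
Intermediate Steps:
P = -7
((-4*0)*P - 4)**2 = (-4*0*(-7) - 4)**2 = (0*(-7) - 4)**2 = (0 - 4)**2 = (-4)**2 = 16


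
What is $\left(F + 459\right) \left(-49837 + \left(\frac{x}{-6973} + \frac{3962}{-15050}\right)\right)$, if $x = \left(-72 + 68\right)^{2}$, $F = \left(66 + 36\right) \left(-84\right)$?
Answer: $\frac{3029351272805106}{7495975} \approx 4.0413 \cdot 10^{8}$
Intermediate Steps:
$F = -8568$ ($F = 102 \left(-84\right) = -8568$)
$x = 16$ ($x = \left(-4\right)^{2} = 16$)
$\left(F + 459\right) \left(-49837 + \left(\frac{x}{-6973} + \frac{3962}{-15050}\right)\right) = \left(-8568 + 459\right) \left(-49837 + \left(\frac{16}{-6973} + \frac{3962}{-15050}\right)\right) = - 8109 \left(-49837 + \left(16 \left(- \frac{1}{6973}\right) + 3962 \left(- \frac{1}{15050}\right)\right)\right) = - 8109 \left(-49837 - \frac{1990559}{7495975}\right) = \left(-8109\right) \left(- \frac{373578896634}{7495975}\right) = \frac{3029351272805106}{7495975}$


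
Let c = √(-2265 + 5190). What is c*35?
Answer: 525*√13 ≈ 1892.9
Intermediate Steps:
c = 15*√13 (c = √2925 = 15*√13 ≈ 54.083)
c*35 = (15*√13)*35 = 525*√13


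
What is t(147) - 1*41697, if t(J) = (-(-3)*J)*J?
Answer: 23130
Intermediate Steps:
t(J) = 3*J**2 (t(J) = (3*J)*J = 3*J**2)
t(147) - 1*41697 = 3*147**2 - 1*41697 = 3*21609 - 41697 = 64827 - 41697 = 23130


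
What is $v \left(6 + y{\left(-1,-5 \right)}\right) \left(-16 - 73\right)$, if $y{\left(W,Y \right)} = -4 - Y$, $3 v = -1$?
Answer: $\frac{623}{3} \approx 207.67$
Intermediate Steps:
$v = - \frac{1}{3}$ ($v = \frac{1}{3} \left(-1\right) = - \frac{1}{3} \approx -0.33333$)
$v \left(6 + y{\left(-1,-5 \right)}\right) \left(-16 - 73\right) = - \frac{6 - -1}{3} \left(-16 - 73\right) = - \frac{6 + \left(-4 + 5\right)}{3} \left(-89\right) = - \frac{6 + 1}{3} \left(-89\right) = \left(- \frac{1}{3}\right) 7 \left(-89\right) = \left(- \frac{7}{3}\right) \left(-89\right) = \frac{623}{3}$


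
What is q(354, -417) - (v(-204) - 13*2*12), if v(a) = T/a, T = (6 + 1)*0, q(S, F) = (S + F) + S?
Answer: 603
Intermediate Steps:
q(S, F) = F + 2*S (q(S, F) = (F + S) + S = F + 2*S)
T = 0 (T = 7*0 = 0)
v(a) = 0 (v(a) = 0/a = 0)
q(354, -417) - (v(-204) - 13*2*12) = (-417 + 2*354) - (0 - 13*2*12) = (-417 + 708) - (0 - 26*12) = 291 - (0 - 312) = 291 - 1*(-312) = 291 + 312 = 603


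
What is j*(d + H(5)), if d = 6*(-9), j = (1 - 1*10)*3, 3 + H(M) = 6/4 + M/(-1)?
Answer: 3267/2 ≈ 1633.5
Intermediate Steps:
H(M) = -3/2 - M (H(M) = -3 + (6/4 + M/(-1)) = -3 + (6*(¼) + M*(-1)) = -3 + (3/2 - M) = -3/2 - M)
j = -27 (j = (1 - 10)*3 = -9*3 = -27)
d = -54
j*(d + H(5)) = -27*(-54 + (-3/2 - 1*5)) = -27*(-54 + (-3/2 - 5)) = -27*(-54 - 13/2) = -27*(-121/2) = 3267/2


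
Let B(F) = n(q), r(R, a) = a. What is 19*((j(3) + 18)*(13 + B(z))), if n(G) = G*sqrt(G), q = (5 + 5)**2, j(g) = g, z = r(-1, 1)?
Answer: 404187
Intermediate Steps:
z = 1
q = 100 (q = 10**2 = 100)
n(G) = G**(3/2)
B(F) = 1000 (B(F) = 100**(3/2) = 1000)
19*((j(3) + 18)*(13 + B(z))) = 19*((3 + 18)*(13 + 1000)) = 19*(21*1013) = 19*21273 = 404187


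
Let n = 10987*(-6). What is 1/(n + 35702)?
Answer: -1/30220 ≈ -3.3091e-5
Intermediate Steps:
n = -65922
1/(n + 35702) = 1/(-65922 + 35702) = 1/(-30220) = -1/30220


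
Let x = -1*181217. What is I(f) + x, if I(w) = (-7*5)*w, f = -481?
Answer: -164382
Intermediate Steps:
I(w) = -35*w
x = -181217
I(f) + x = -35*(-481) - 181217 = 16835 - 181217 = -164382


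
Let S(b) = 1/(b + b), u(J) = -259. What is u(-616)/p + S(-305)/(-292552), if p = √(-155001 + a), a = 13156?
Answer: 1/178456720 + 259*I*√141845/141845 ≈ 5.6036e-9 + 0.68769*I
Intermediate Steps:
p = I*√141845 (p = √(-155001 + 13156) = √(-141845) = I*√141845 ≈ 376.62*I)
S(b) = 1/(2*b)
u(-616)/p + S(-305)/(-292552) = -259*(-I*√141845/141845) + ((½)/(-305))/(-292552) = -(-259)*I*√141845/141845 + ((½)*(-1/305))*(-1/292552) = 259*I*√141845/141845 - 1/610*(-1/292552) = 259*I*√141845/141845 + 1/178456720 = 1/178456720 + 259*I*√141845/141845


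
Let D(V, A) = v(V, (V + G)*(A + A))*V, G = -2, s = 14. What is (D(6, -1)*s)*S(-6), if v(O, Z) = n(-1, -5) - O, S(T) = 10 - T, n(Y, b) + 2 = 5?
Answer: -4032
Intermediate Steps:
n(Y, b) = 3 (n(Y, b) = -2 + 5 = 3)
v(O, Z) = 3 - O
D(V, A) = V*(3 - V) (D(V, A) = (3 - V)*V = V*(3 - V))
(D(6, -1)*s)*S(-6) = ((6*(3 - 1*6))*14)*(10 - 1*(-6)) = ((6*(3 - 6))*14)*(10 + 6) = ((6*(-3))*14)*16 = -18*14*16 = -252*16 = -4032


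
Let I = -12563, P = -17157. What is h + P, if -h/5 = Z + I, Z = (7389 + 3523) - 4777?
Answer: 14983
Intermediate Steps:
Z = 6135 (Z = 10912 - 4777 = 6135)
h = 32140 (h = -5*(6135 - 12563) = -5*(-6428) = 32140)
h + P = 32140 - 17157 = 14983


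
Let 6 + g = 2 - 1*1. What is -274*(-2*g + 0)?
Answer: -2740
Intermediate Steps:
g = -5 (g = -6 + (2 - 1*1) = -6 + (2 - 1) = -6 + 1 = -5)
-274*(-2*g + 0) = -274*(-2*(-5) + 0) = -274*(10 + 0) = -274*10 = -2740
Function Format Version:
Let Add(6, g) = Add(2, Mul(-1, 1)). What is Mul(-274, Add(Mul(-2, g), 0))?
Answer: -2740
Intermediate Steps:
g = -5 (g = Add(-6, Add(2, Mul(-1, 1))) = Add(-6, Add(2, -1)) = Add(-6, 1) = -5)
Mul(-274, Add(Mul(-2, g), 0)) = Mul(-274, Add(Mul(-2, -5), 0)) = Mul(-274, Add(10, 0)) = Mul(-274, 10) = -2740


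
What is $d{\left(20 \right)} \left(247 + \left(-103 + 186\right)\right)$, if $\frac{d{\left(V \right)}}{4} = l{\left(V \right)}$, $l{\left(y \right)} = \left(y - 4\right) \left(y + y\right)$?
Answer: $844800$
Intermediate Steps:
$l{\left(y \right)} = 2 y \left(-4 + y\right)$ ($l{\left(y \right)} = \left(-4 + y\right) 2 y = 2 y \left(-4 + y\right)$)
$d{\left(V \right)} = 8 V \left(-4 + V\right)$ ($d{\left(V \right)} = 4 \cdot 2 V \left(-4 + V\right) = 8 V \left(-4 + V\right)$)
$d{\left(20 \right)} \left(247 + \left(-103 + 186\right)\right) = 8 \cdot 20 \left(-4 + 20\right) \left(247 + \left(-103 + 186\right)\right) = 8 \cdot 20 \cdot 16 \left(247 + 83\right) = 2560 \cdot 330 = 844800$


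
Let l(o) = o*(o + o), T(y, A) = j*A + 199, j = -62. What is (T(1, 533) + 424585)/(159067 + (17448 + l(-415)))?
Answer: 391738/520965 ≈ 0.75195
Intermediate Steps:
T(y, A) = 199 - 62*A (T(y, A) = -62*A + 199 = 199 - 62*A)
l(o) = 2*o² (l(o) = o*(2*o) = 2*o²)
(T(1, 533) + 424585)/(159067 + (17448 + l(-415))) = ((199 - 62*533) + 424585)/(159067 + (17448 + 2*(-415)²)) = ((199 - 33046) + 424585)/(159067 + (17448 + 2*172225)) = (-32847 + 424585)/(159067 + (17448 + 344450)) = 391738/(159067 + 361898) = 391738/520965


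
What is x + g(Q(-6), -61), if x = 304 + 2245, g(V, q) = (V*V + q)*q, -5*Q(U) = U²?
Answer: 77694/25 ≈ 3107.8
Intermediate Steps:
Q(U) = -U²/5
g(V, q) = q*(q + V²) (g(V, q) = (V² + q)*q = (q + V²)*q = q*(q + V²))
x = 2549
x + g(Q(-6), -61) = 2549 - 61*(-61 + (-⅕*(-6)²)²) = 2549 - 61*(-61 + (-⅕*36)²) = 2549 - 61*(-61 + (-36/5)²) = 2549 - 61*(-61 + 1296/25) = 2549 - 61*(-229/25) = 2549 + 13969/25 = 77694/25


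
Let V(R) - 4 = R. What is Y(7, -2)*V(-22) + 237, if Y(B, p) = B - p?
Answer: 75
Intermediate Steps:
V(R) = 4 + R
Y(7, -2)*V(-22) + 237 = (7 - 1*(-2))*(4 - 22) + 237 = (7 + 2)*(-18) + 237 = 9*(-18) + 237 = -162 + 237 = 75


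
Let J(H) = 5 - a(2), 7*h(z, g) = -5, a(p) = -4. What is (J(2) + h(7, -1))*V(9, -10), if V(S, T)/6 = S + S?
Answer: 6264/7 ≈ 894.86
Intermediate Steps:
V(S, T) = 12*S (V(S, T) = 6*(S + S) = 6*(2*S) = 12*S)
h(z, g) = -5/7 (h(z, g) = (1/7)*(-5) = -5/7)
J(H) = 9 (J(H) = 5 - 1*(-4) = 5 + 4 = 9)
(J(2) + h(7, -1))*V(9, -10) = (9 - 5/7)*(12*9) = (58/7)*108 = 6264/7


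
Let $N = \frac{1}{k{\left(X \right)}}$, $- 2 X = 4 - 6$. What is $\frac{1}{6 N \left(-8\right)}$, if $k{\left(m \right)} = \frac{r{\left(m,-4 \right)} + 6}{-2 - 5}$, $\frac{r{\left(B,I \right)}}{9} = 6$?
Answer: $\frac{5}{28} \approx 0.17857$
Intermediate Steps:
$X = 1$ ($X = - \frac{4 - 6}{2} = \left(- \frac{1}{2}\right) \left(-2\right) = 1$)
$r{\left(B,I \right)} = 54$ ($r{\left(B,I \right)} = 9 \cdot 6 = 54$)
$k{\left(m \right)} = - \frac{60}{7}$ ($k{\left(m \right)} = \frac{54 + 6}{-2 - 5} = \frac{60}{-7} = 60 \left(- \frac{1}{7}\right) = - \frac{60}{7}$)
$N = - \frac{7}{60}$ ($N = \frac{1}{- \frac{60}{7}} = - \frac{7}{60} \approx -0.11667$)
$\frac{1}{6 N \left(-8\right)} = \frac{1}{6 \left(- \frac{7}{60}\right) \left(-8\right)} = \frac{1}{\left(- \frac{7}{10}\right) \left(-8\right)} = \frac{1}{\frac{28}{5}} = \frac{5}{28}$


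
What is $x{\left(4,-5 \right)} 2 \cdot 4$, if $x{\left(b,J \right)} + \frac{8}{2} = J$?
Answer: $-72$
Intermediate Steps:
$x{\left(b,J \right)} = -4 + J$
$x{\left(4,-5 \right)} 2 \cdot 4 = \left(-4 - 5\right) 2 \cdot 4 = \left(-9\right) 8 = -72$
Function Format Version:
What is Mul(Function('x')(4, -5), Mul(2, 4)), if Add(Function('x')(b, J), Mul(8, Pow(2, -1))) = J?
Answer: -72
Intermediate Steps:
Function('x')(b, J) = Add(-4, J)
Mul(Function('x')(4, -5), Mul(2, 4)) = Mul(Add(-4, -5), Mul(2, 4)) = Mul(-9, 8) = -72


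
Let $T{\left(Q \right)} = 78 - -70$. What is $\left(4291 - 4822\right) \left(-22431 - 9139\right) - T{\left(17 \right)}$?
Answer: $16763522$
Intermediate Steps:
$T{\left(Q \right)} = 148$ ($T{\left(Q \right)} = 78 + 70 = 148$)
$\left(4291 - 4822\right) \left(-22431 - 9139\right) - T{\left(17 \right)} = \left(4291 - 4822\right) \left(-22431 - 9139\right) - 148 = \left(-531\right) \left(-31570\right) - 148 = 16763670 - 148 = 16763522$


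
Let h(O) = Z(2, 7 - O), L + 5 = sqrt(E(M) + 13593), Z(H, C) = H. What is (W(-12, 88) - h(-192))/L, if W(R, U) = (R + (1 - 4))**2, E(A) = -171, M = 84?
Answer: 1115/13397 + 223*sqrt(13422)/13397 ≈ 2.0117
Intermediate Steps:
W(R, U) = (-3 + R)**2 (W(R, U) = (R - 3)**2 = (-3 + R)**2)
L = -5 + sqrt(13422) (L = -5 + sqrt(-171 + 13593) = -5 + sqrt(13422) ≈ 110.85)
h(O) = 2
(W(-12, 88) - h(-192))/L = ((-3 - 12)**2 - 1*2)/(-5 + sqrt(13422)) = ((-15)**2 - 2)/(-5 + sqrt(13422)) = (225 - 2)/(-5 + sqrt(13422)) = 223/(-5 + sqrt(13422))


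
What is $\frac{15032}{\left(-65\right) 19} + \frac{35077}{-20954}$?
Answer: $- \frac{358300623}{25878190} \approx -13.846$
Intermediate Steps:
$\frac{15032}{\left(-65\right) 19} + \frac{35077}{-20954} = \frac{15032}{-1235} + 35077 \left(- \frac{1}{20954}\right) = 15032 \left(- \frac{1}{1235}\right) - \frac{35077}{20954} = - \frac{15032}{1235} - \frac{35077}{20954} = - \frac{358300623}{25878190}$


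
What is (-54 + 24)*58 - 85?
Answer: -1825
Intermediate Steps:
(-54 + 24)*58 - 85 = -30*58 - 85 = -1740 - 85 = -1825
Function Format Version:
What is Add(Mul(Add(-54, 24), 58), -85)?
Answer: -1825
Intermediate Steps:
Add(Mul(Add(-54, 24), 58), -85) = Add(Mul(-30, 58), -85) = Add(-1740, -85) = -1825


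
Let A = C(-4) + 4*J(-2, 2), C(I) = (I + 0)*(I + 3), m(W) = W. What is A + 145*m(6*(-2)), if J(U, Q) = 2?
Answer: -1728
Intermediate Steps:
C(I) = I*(3 + I)
A = 12 (A = -4*(3 - 4) + 4*2 = -4*(-1) + 8 = 4 + 8 = 12)
A + 145*m(6*(-2)) = 12 + 145*(6*(-2)) = 12 + 145*(-12) = 12 - 1740 = -1728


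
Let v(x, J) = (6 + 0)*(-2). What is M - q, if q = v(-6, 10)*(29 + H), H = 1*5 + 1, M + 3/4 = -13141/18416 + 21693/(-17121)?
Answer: 43855060173/105100112 ≈ 417.27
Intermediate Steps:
M = -286986867/105100112 (M = -¾ + (-13141/18416 + 21693/(-17121)) = -¾ + (-13141*1/18416 + 21693*(-1/17121)) = -¾ + (-13141/18416 - 7231/5707) = -¾ - 208161783/105100112 = -286986867/105100112 ≈ -2.7306)
v(x, J) = -12 (v(x, J) = 6*(-2) = -12)
H = 6 (H = 5 + 1 = 6)
q = -420 (q = -12*(29 + 6) = -12*35 = -420)
M - q = -286986867/105100112 - 1*(-420) = -286986867/105100112 + 420 = 43855060173/105100112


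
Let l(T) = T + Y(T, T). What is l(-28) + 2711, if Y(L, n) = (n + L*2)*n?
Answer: 5035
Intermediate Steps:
Y(L, n) = n*(n + 2*L) (Y(L, n) = (n + 2*L)*n = n*(n + 2*L))
l(T) = T + 3*T**2 (l(T) = T + T*(T + 2*T) = T + T*(3*T) = T + 3*T**2)
l(-28) + 2711 = -28*(1 + 3*(-28)) + 2711 = -28*(1 - 84) + 2711 = -28*(-83) + 2711 = 2324 + 2711 = 5035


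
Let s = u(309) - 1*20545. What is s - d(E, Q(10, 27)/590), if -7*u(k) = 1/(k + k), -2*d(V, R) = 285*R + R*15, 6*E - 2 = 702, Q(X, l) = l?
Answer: -5242030559/255234 ≈ -20538.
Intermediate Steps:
E = 352/3 (E = ⅓ + (⅙)*702 = ⅓ + 117 = 352/3 ≈ 117.33)
d(V, R) = -150*R (d(V, R) = -(285*R + R*15)/2 = -(285*R + 15*R)/2 = -150*R)
u(k) = -1/(14*k) (u(k) = -1/(7*(k + k)) = -1/(2*k)/7 = -1/(14*k))
s = -88877671/4326 (s = -1/14/309 - 1*20545 = -1/14*1/309 - 20545 = -1/4326 - 20545 = -88877671/4326 ≈ -20545.)
s - d(E, Q(10, 27)/590) = -88877671/4326 - (-150)*27/590 = -88877671/4326 - 1*(-405/59) = -88877671/4326 + 405/59 = -5242030559/255234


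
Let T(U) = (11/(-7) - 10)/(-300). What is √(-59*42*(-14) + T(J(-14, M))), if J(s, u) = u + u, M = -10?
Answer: √169990989/70 ≈ 186.26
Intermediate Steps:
J(s, u) = 2*u
T(U) = 27/700 (T(U) = (-⅐*11 - 10)*(-1/300) = (-11/7 - 10)*(-1/300) = -81/7*(-1/300) = 27/700)
√(-59*42*(-14) + T(J(-14, M))) = √(-59*42*(-14) + 27/700) = √(-2478*(-14) + 27/700) = √(34692 + 27/700) = √(24284427/700) = √169990989/70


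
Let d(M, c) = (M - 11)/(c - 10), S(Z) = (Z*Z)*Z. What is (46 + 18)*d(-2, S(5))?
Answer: -832/115 ≈ -7.2348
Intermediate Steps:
S(Z) = Z³ (S(Z) = Z²*Z = Z³)
d(M, c) = (-11 + M)/(-10 + c)
(46 + 18)*d(-2, S(5)) = (46 + 18)*((-11 - 2)/(-10 + 5³)) = 64*(-13/(-10 + 125)) = 64*(-13/115) = -832/115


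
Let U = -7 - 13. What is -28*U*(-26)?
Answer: -14560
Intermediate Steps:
U = -20
-28*U*(-26) = -28*(-20)*(-26) = 560*(-26) = -14560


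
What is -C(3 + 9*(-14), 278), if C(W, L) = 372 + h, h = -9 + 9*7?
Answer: -426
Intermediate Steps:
h = 54 (h = -9 + 63 = 54)
C(W, L) = 426 (C(W, L) = 372 + 54 = 426)
-C(3 + 9*(-14), 278) = -1*426 = -426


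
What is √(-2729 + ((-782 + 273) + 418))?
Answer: 2*I*√705 ≈ 53.104*I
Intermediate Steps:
√(-2729 + ((-782 + 273) + 418)) = √(-2729 + (-509 + 418)) = √(-2729 - 91) = √(-2820) = 2*I*√705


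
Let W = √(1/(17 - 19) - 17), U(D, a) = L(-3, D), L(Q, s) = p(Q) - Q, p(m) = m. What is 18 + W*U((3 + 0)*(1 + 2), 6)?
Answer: 18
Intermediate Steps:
L(Q, s) = 0 (L(Q, s) = Q - Q = 0)
U(D, a) = 0
W = I*√70/2 (W = √(1/(-2) - 17) = √(-½ - 17) = √(-35/2) = I*√70/2 ≈ 4.1833*I)
18 + W*U((3 + 0)*(1 + 2), 6) = 18 + (I*√70/2)*0 = 18 + 0 = 18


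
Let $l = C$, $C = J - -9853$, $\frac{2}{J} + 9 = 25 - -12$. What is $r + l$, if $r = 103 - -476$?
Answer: $\frac{146049}{14} \approx 10432.0$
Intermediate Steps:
$J = \frac{1}{14}$ ($J = \frac{2}{-9 + \left(25 - -12\right)} = \frac{2}{-9 + \left(25 + 12\right)} = \frac{2}{-9 + 37} = \frac{2}{28} = 2 \cdot \frac{1}{28} = \frac{1}{14} \approx 0.071429$)
$C = \frac{137943}{14}$ ($C = \frac{1}{14} - -9853 = \frac{1}{14} + 9853 = \frac{137943}{14} \approx 9853.1$)
$l = \frac{137943}{14} \approx 9853.1$
$r = 579$ ($r = 103 + 476 = 579$)
$r + l = 579 + \frac{137943}{14} = \frac{146049}{14}$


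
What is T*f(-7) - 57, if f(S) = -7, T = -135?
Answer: 888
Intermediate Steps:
T*f(-7) - 57 = -135*(-7) - 57 = 945 - 57 = 888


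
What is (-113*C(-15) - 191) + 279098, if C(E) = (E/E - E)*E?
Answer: 306027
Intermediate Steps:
C(E) = E*(1 - E) (C(E) = (1 - E)*E = E*(1 - E))
(-113*C(-15) - 191) + 279098 = (-(-1695)*(1 - 1*(-15)) - 191) + 279098 = (-(-1695)*(1 + 15) - 191) + 279098 = (-(-1695)*16 - 191) + 279098 = (-113*(-240) - 191) + 279098 = (27120 - 191) + 279098 = 26929 + 279098 = 306027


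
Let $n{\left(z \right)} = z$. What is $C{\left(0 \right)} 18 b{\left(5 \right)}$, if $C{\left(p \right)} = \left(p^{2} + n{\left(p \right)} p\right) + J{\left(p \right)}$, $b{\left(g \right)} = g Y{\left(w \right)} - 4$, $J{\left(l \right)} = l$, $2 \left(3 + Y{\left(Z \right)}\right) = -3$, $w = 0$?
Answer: $0$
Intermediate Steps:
$Y{\left(Z \right)} = - \frac{9}{2}$ ($Y{\left(Z \right)} = -3 + \frac{1}{2} \left(-3\right) = -3 - \frac{3}{2} = - \frac{9}{2}$)
$b{\left(g \right)} = -4 - \frac{9 g}{2}$ ($b{\left(g \right)} = g \left(- \frac{9}{2}\right) - 4 = - \frac{9 g}{2} - 4 = -4 - \frac{9 g}{2}$)
$C{\left(p \right)} = p + 2 p^{2}$ ($C{\left(p \right)} = \left(p^{2} + p p\right) + p = \left(p^{2} + p^{2}\right) + p = 2 p^{2} + p = p + 2 p^{2}$)
$C{\left(0 \right)} 18 b{\left(5 \right)} = 0 \left(1 + 2 \cdot 0\right) 18 \left(-4 - \frac{45}{2}\right) = 0 \left(1 + 0\right) 18 \left(-4 - \frac{45}{2}\right) = 0 \cdot 1 \cdot 18 \left(- \frac{53}{2}\right) = 0 \cdot 18 \left(- \frac{53}{2}\right) = 0 \left(- \frac{53}{2}\right) = 0$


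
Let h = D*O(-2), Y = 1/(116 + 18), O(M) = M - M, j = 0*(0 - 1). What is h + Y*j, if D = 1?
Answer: 0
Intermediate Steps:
j = 0 (j = 0*(-1) = 0)
O(M) = 0
Y = 1/134 ≈ 0.0074627
h = 0 (h = 1*0 = 0)
h + Y*j = 0 + (1/134)*0 = 0 + 0 = 0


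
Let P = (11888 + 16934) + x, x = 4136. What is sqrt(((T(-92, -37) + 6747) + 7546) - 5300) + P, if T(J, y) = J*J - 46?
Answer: 32958 + sqrt(17411) ≈ 33090.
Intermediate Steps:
T(J, y) = -46 + J**2 (T(J, y) = J**2 - 46 = -46 + J**2)
P = 32958 (P = (11888 + 16934) + 4136 = 28822 + 4136 = 32958)
sqrt(((T(-92, -37) + 6747) + 7546) - 5300) + P = sqrt((((-46 + (-92)**2) + 6747) + 7546) - 5300) + 32958 = sqrt((((-46 + 8464) + 6747) + 7546) - 5300) + 32958 = sqrt(((8418 + 6747) + 7546) - 5300) + 32958 = sqrt((15165 + 7546) - 5300) + 32958 = sqrt(22711 - 5300) + 32958 = sqrt(17411) + 32958 = 32958 + sqrt(17411)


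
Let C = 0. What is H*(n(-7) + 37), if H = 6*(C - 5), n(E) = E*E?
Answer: -2580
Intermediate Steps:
n(E) = E²
H = -30 (H = 6*(0 - 5) = 6*(-5) = -30)
H*(n(-7) + 37) = -30*((-7)² + 37) = -30*(49 + 37) = -30*86 = -2580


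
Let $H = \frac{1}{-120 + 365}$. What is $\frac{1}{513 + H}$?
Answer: $\frac{245}{125686} \approx 0.0019493$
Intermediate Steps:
$H = \frac{1}{245} \approx 0.0040816$
$\frac{1}{513 + H} = \frac{1}{513 + \frac{1}{245}} = \frac{1}{\frac{125686}{245}} = \frac{245}{125686}$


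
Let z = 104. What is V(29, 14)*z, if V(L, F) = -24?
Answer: -2496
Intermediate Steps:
V(29, 14)*z = -24*104 = -2496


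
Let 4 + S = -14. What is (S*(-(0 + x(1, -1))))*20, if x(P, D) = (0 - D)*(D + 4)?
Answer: 1080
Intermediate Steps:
S = -18 (S = -4 - 14 = -18)
x(P, D) = -D*(4 + D) (x(P, D) = (-D)*(4 + D) = -D*(4 + D))
(S*(-(0 + x(1, -1))))*20 = -(-18)*(0 - 1*(-1)*(4 - 1))*20 = -(-18)*(0 - 1*(-1)*3)*20 = -(-18)*(0 + 3)*20 = -(-18)*3*20 = -18*(-3)*20 = 54*20 = 1080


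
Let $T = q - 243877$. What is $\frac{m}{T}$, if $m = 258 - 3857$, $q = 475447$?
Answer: $- \frac{3599}{231570} \approx -0.015542$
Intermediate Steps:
$m = -3599$ ($m = 258 - 3857 = -3599$)
$T = 231570$ ($T = 475447 - 243877 = 231570$)
$\frac{m}{T} = - \frac{3599}{231570}$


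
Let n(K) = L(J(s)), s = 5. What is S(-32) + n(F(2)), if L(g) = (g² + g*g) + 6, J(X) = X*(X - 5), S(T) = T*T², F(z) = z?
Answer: -32762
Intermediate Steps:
S(T) = T³
J(X) = X*(-5 + X)
L(g) = 6 + 2*g² (L(g) = (g² + g²) + 6 = 2*g² + 6 = 6 + 2*g²)
n(K) = 6 (n(K) = 6 + 2*(5*(-5 + 5))² = 6 + 2*(5*0)² = 6 + 2*0² = 6 + 2*0 = 6 + 0 = 6)
S(-32) + n(F(2)) = (-32)³ + 6 = -32768 + 6 = -32762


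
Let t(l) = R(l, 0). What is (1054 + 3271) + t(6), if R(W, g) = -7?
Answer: 4318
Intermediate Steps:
t(l) = -7
(1054 + 3271) + t(6) = (1054 + 3271) - 7 = 4325 - 7 = 4318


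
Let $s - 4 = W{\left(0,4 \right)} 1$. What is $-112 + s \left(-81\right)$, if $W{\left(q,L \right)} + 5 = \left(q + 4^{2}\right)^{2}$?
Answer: $-20767$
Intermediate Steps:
$W{\left(q,L \right)} = -5 + \left(16 + q\right)^{2}$ ($W{\left(q,L \right)} = -5 + \left(q + 4^{2}\right)^{2} = -5 + \left(q + 16\right)^{2} = -5 + \left(16 + q\right)^{2}$)
$s = 255$ ($s = 4 + \left(-5 + \left(16 + 0\right)^{2}\right) 1 = 4 + \left(-5 + 16^{2}\right) 1 = 4 + \left(-5 + 256\right) 1 = 4 + 251 \cdot 1 = 4 + 251 = 255$)
$-112 + s \left(-81\right) = -112 + 255 \left(-81\right) = -112 - 20655 = -20767$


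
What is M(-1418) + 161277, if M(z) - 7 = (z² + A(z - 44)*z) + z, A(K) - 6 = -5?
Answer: 2169172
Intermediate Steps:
A(K) = 1 (A(K) = 6 - 5 = 1)
M(z) = 7 + z² + 2*z (M(z) = 7 + ((z² + 1*z) + z) = 7 + ((z² + z) + z) = 7 + ((z + z²) + z) = 7 + (z² + 2*z) = 7 + z² + 2*z)
M(-1418) + 161277 = (7 + (-1418)² + 2*(-1418)) + 161277 = (7 + 2010724 - 2836) + 161277 = 2007895 + 161277 = 2169172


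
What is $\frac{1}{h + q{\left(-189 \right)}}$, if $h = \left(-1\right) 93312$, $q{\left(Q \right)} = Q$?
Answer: $- \frac{1}{93501} \approx -1.0695 \cdot 10^{-5}$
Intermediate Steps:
$h = -93312$
$\frac{1}{h + q{\left(-189 \right)}} = \frac{1}{-93312 - 189} = \frac{1}{-93501} = - \frac{1}{93501}$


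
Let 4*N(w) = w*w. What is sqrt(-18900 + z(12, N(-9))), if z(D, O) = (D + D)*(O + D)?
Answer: 3*I*sqrt(2014) ≈ 134.63*I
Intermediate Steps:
N(w) = w**2/4 (N(w) = (w*w)/4 = w**2/4)
z(D, O) = 2*D*(D + O) (z(D, O) = (2*D)*(D + O) = 2*D*(D + O))
sqrt(-18900 + z(12, N(-9))) = sqrt(-18900 + 2*12*(12 + (1/4)*(-9)**2)) = sqrt(-18900 + 2*12*(12 + (1/4)*81)) = sqrt(-18900 + 2*12*(12 + 81/4)) = sqrt(-18900 + 2*12*(129/4)) = sqrt(-18900 + 774) = sqrt(-18126) = 3*I*sqrt(2014)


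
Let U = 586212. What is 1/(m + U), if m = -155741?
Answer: 1/430471 ≈ 2.3230e-6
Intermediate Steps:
1/(m + U) = 1/(-155741 + 586212) = 1/430471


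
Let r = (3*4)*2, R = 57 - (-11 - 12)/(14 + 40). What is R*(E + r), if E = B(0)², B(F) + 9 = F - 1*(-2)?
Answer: 226373/54 ≈ 4192.1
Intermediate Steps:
B(F) = -7 + F (B(F) = -9 + (F - 1*(-2)) = -9 + (F + 2) = -9 + (2 + F) = -7 + F)
R = 3101/54 (R = 57 - (-23)/54 = 57 - 1*(-23/54) = 57 + 23/54 = 3101/54 ≈ 57.426)
r = 24 (r = 12*2 = 24)
E = 49 (E = (-7 + 0)² = (-7)² = 49)
R*(E + r) = 3101*(49 + 24)/54 = (3101/54)*73 = 226373/54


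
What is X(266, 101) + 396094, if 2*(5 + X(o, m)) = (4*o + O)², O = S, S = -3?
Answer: 1917899/2 ≈ 9.5895e+5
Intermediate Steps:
O = -3
X(o, m) = -5 + (-3 + 4*o)²/2 (X(o, m) = -5 + (4*o - 3)²/2 = -5 + (-3 + 4*o)²/2)
X(266, 101) + 396094 = (-5 + (-3 + 4*266)²/2) + 396094 = (-5 + (-3 + 1064)²/2) + 396094 = (-5 + (½)*1061²) + 396094 = (-5 + (½)*1125721) + 396094 = (-5 + 1125721/2) + 396094 = 1125711/2 + 396094 = 1917899/2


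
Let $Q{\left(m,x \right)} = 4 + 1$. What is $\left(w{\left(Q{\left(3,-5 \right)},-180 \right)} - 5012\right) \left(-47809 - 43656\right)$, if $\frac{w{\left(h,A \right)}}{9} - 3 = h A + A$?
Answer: $1344992825$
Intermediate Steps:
$Q{\left(m,x \right)} = 5$
$w{\left(h,A \right)} = 27 + 9 A + 9 A h$ ($w{\left(h,A \right)} = 27 + 9 \left(h A + A\right) = 27 + 9 \left(A h + A\right) = 27 + 9 \left(A + A h\right) = 27 + \left(9 A + 9 A h\right) = 27 + 9 A + 9 A h$)
$\left(w{\left(Q{\left(3,-5 \right)},-180 \right)} - 5012\right) \left(-47809 - 43656\right) = \left(\left(27 + 9 \left(-180\right) + 9 \left(-180\right) 5\right) - 5012\right) \left(-47809 - 43656\right) = \left(\left(27 - 1620 - 8100\right) - 5012\right) \left(-91465\right) = \left(-9693 - 5012\right) \left(-91465\right) = \left(-14705\right) \left(-91465\right) = 1344992825$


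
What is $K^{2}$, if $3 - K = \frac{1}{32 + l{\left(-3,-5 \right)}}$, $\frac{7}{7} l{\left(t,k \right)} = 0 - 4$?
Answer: $\frac{6889}{784} \approx 8.787$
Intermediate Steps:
$l{\left(t,k \right)} = -4$ ($l{\left(t,k \right)} = 0 - 4 = -4$)
$K = \frac{83}{28}$ ($K = 3 - \frac{1}{32 - 4} = 3 - \frac{1}{28} = \frac{83}{28} \approx 2.9643$)
$K^{2} = \left(\frac{83}{28}\right)^{2} = \frac{6889}{784}$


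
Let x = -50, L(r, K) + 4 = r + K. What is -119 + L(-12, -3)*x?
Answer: 831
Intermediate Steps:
L(r, K) = -4 + K + r (L(r, K) = -4 + (r + K) = -4 + (K + r) = -4 + K + r)
-119 + L(-12, -3)*x = -119 + (-4 - 3 - 12)*(-50) = -119 - 19*(-50) = -119 + 950 = 831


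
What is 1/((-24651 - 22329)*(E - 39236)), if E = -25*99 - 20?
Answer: 1/1960522380 ≈ 5.1007e-10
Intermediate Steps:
E = -2495 (E = -2475 - 20 = -2495)
1/((-24651 - 22329)*(E - 39236)) = 1/((-24651 - 22329)*(-2495 - 39236)) = 1/(-46980*(-41731)) = 1/1960522380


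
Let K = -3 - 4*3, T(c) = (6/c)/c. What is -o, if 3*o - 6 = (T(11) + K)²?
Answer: -1120109/14641 ≈ -76.505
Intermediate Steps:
T(c) = 6/c²
K = -15 (K = -3 - 12 = -15)
o = 1120109/14641 (o = 2 + (6/11² - 15)²/3 = 2 + (6*(1/121) - 15)²/3 = 2 + (6/121 - 15)²/3 = 2 + (-1809/121)²/3 = 2 + (⅓)*(3272481/14641) = 2 + 1090827/14641 = 1120109/14641 ≈ 76.505)
-o = -1*1120109/14641 = -1120109/14641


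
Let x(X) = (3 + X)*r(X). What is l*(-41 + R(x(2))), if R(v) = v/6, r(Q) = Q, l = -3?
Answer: 118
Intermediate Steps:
x(X) = X*(3 + X) (x(X) = (3 + X)*X = X*(3 + X))
R(v) = v/6 (R(v) = v*(⅙) = v/6)
l*(-41 + R(x(2))) = -3*(-41 + (2*(3 + 2))/6) = -3*(-41 + (2*5)/6) = -3*(-41 + (⅙)*10) = -3*(-41 + 5/3) = -3*(-118/3) = 118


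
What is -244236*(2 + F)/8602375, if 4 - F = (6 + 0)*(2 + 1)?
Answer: 2930832/8602375 ≈ 0.34070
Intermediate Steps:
F = -14 (F = 4 - (6 + 0)*(2 + 1) = 4 - 6*3 = 4 - 1*18 = 4 - 18 = -14)
-244236*(2 + F)/8602375 = -244236*(2 - 14)/8602375 = -244236*(-12)*(1/8602375) = 2930832*(1/8602375) = 2930832/8602375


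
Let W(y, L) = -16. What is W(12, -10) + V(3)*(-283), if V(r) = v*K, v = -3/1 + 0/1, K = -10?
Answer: -8506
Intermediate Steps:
v = -3 (v = -3*1 + 0*1 = -3 + 0 = -3)
V(r) = 30 (V(r) = -3*(-10) = 30)
W(12, -10) + V(3)*(-283) = -16 + 30*(-283) = -16 - 8490 = -8506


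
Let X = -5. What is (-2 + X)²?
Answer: 49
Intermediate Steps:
(-2 + X)² = (-2 - 5)² = (-7)² = 49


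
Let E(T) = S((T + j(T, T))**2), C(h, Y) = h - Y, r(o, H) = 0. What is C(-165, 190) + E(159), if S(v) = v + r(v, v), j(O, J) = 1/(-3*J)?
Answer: 5671236169/227529 ≈ 24925.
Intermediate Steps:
j(O, J) = -1/(3*J)
S(v) = v (S(v) = v + 0 = v)
E(T) = (T - 1/(3*T))**2
C(-165, 190) + E(159) = (-165 - 1*190) + (159 - 1/3/159)**2 = (-165 - 190) + (159 - 1/3*1/159)**2 = -355 + (159 - 1/477)**2 = -355 + (75842/477)**2 = -355 + 5752008964/227529 = 5671236169/227529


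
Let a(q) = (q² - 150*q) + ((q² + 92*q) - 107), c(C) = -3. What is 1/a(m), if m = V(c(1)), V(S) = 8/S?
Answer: 9/557 ≈ 0.016158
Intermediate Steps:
m = -8/3 (m = 8/(-3) = 8*(-⅓) = -8/3 ≈ -2.6667)
a(q) = -107 - 58*q + 2*q² (a(q) = (q² - 150*q) + (-107 + q² + 92*q) = -107 - 58*q + 2*q²)
1/a(m) = 1/(-107 - 58*(-8/3) + 2*(-8/3)²) = 1/(-107 + 464/3 + 2*(64/9)) = 1/(-107 + 464/3 + 128/9) = 1/(557/9) = 9/557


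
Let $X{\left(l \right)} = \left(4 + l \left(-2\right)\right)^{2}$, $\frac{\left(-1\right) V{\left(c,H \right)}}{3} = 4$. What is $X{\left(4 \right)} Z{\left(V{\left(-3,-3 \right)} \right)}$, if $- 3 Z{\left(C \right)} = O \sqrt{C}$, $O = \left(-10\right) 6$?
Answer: $640 i \sqrt{3} \approx 1108.5 i$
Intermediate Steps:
$V{\left(c,H \right)} = -12$ ($V{\left(c,H \right)} = \left(-3\right) 4 = -12$)
$X{\left(l \right)} = \left(4 - 2 l\right)^{2}$
$O = -60$
$Z{\left(C \right)} = 20 \sqrt{C}$ ($Z{\left(C \right)} = - \frac{\left(-60\right) \sqrt{C}}{3} = 20 \sqrt{C}$)
$X{\left(4 \right)} Z{\left(V{\left(-3,-3 \right)} \right)} = 4 \left(-2 + 4\right)^{2} \cdot 20 \sqrt{-12} = 4 \cdot 2^{2} \cdot 20 \cdot 2 i \sqrt{3} = 4 \cdot 4 \cdot 40 i \sqrt{3} = 16 \cdot 40 i \sqrt{3} = 640 i \sqrt{3}$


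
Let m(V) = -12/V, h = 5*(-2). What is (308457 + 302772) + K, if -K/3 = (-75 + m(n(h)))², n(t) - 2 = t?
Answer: 2380089/4 ≈ 5.9502e+5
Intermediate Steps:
h = -10
n(t) = 2 + t
K = -64827/4 (K = -3*(-75 - 12/(2 - 10))² = -3*(-75 - 12/(-8))² = -3*(-75 - 12*(-⅛))² = -3*(-75 + 3/2)² = -3*(-147/2)² = -3*21609/4 = -64827/4 ≈ -16207.)
(308457 + 302772) + K = (308457 + 302772) - 64827/4 = 611229 - 64827/4 = 2380089/4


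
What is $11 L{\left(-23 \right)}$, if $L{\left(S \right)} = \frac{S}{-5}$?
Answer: $\frac{253}{5} \approx 50.6$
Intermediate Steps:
$L{\left(S \right)} = - \frac{S}{5}$ ($L{\left(S \right)} = S \left(- \frac{1}{5}\right) = - \frac{S}{5}$)
$11 L{\left(-23 \right)} = 11 \left(\left(- \frac{1}{5}\right) \left(-23\right)\right) = 11 \cdot \frac{23}{5} = \frac{253}{5}$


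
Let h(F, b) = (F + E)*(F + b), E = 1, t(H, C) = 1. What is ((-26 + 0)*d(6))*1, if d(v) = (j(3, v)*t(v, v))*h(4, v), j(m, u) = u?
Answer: -7800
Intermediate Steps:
h(F, b) = (1 + F)*(F + b) (h(F, b) = (F + 1)*(F + b) = (1 + F)*(F + b))
d(v) = v*(20 + 5*v) (d(v) = (v*1)*(4 + v + 4² + 4*v) = v*(4 + v + 16 + 4*v) = v*(20 + 5*v))
((-26 + 0)*d(6))*1 = ((-26 + 0)*(5*6*(4 + 6)))*1 = -130*6*10*1 = -26*300*1 = -7800*1 = -7800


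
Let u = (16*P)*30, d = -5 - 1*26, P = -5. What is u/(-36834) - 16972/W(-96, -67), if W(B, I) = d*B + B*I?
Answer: -3586711/2062704 ≈ -1.7388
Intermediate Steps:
d = -31 (d = -5 - 26 = -31)
W(B, I) = -31*B + B*I
u = -2400 (u = (16*(-5))*30 = -80*30 = -2400)
u/(-36834) - 16972/W(-96, -67) = -2400/(-36834) - 16972*(-1/(96*(-31 - 67))) = -2400*(-1/36834) - 16972/((-96*(-98))) = 400/6139 - 16972/9408 = 400/6139 - 16972*1/9408 = 400/6139 - 4243/2352 = -3586711/2062704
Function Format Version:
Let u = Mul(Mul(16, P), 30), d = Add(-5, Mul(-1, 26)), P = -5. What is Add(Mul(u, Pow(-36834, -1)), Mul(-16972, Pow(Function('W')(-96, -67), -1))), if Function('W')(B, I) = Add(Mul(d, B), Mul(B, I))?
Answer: Rational(-3586711, 2062704) ≈ -1.7388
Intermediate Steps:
d = -31 (d = Add(-5, -26) = -31)
Function('W')(B, I) = Add(Mul(-31, B), Mul(B, I))
u = -2400 (u = Mul(Mul(16, -5), 30) = Mul(-80, 30) = -2400)
Add(Mul(u, Pow(-36834, -1)), Mul(-16972, Pow(Function('W')(-96, -67), -1))) = Add(Mul(-2400, Pow(-36834, -1)), Mul(-16972, Pow(Mul(-96, Add(-31, -67)), -1))) = Add(Mul(-2400, Rational(-1, 36834)), Mul(-16972, Pow(Mul(-96, -98), -1))) = Add(Rational(400, 6139), Mul(-16972, Pow(9408, -1))) = Add(Rational(400, 6139), Mul(-16972, Rational(1, 9408))) = Add(Rational(400, 6139), Rational(-4243, 2352)) = Rational(-3586711, 2062704)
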